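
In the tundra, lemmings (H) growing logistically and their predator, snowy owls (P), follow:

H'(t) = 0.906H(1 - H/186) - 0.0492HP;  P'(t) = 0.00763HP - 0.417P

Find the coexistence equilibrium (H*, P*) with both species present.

H* ≈ 54.7, P* ≈ 13

From dP/dt = 0 with P > 0: 0.00763H* = 0.417, so H* = 54.7.
Substitute into dH/dt = 0: 0.906(1 - 54.7/186) = 0.0492P*.
The bracket is 0.706, giving P* = 0.64/0.0492 = 13.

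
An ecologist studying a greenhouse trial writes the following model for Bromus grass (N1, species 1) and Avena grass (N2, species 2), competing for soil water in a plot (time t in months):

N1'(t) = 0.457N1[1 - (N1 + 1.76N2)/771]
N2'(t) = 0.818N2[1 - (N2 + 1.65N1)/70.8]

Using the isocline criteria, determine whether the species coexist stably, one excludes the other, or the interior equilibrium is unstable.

species 1 excludes species 2

Compare the nullcline intercepts: K1/α12 = 771/1.76 = 438 > K2 = 70.8; K2/α21 = 70.8/1.65 = 42.9 < K1 = 771.
Since the inequalities point opposite ways, species 1 can invade but species 2 cannot.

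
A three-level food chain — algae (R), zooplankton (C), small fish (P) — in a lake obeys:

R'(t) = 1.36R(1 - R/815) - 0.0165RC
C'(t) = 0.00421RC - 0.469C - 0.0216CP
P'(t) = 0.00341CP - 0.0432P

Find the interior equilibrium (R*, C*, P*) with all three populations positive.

R* ≈ 690, C* ≈ 12.7, P* ≈ 113

From dP/dt = 0: 0.00341C* = 0.0432, so C* = 12.7.
From dR/dt = 0: 1.36(1 - R*/815) = 0.0165·12.7, giving R* = 815·(1 - 0.154) = 690.
From dC/dt = 0: 0.00421·690 - 0.469 = 0.0216P*, so P* = 2.43/0.0216 = 113.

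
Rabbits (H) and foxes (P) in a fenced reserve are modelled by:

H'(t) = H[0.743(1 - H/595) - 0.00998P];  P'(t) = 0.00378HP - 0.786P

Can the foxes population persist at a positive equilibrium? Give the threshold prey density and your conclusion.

The predator equation gives dP/dt > 0 only when H > 0.786/0.00378 = 208.
Without the predator, H → K = 595. Since 595 > 208, the predator can invade and persist.

Threshold H = 208; K > 208, so yes, the predator persists.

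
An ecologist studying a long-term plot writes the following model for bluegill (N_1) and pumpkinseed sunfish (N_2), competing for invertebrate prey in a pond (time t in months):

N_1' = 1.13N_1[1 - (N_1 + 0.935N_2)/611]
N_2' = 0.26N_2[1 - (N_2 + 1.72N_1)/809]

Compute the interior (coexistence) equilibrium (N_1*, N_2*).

N_1* ≈ 239, N_2* ≈ 398

Setting both brackets to zero gives the nullclines N_1 + 0.935N_2 = 611 and 1.72N_1 + N_2 = 809.
Substituting N_2 = 809 - 1.72N_1 into the first: N_1(1 - 0.935·1.72) = 611 - 0.935·809.
So N_1* = -145/-0.608 = 239, and then N_2* = 809 - 1.72·239 = 398.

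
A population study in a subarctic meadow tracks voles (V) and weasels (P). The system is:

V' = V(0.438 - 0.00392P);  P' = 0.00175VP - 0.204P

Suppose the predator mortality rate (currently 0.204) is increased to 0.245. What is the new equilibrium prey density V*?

V* ≈ 140

At the interior fixed point, setting dP/dt = 0 with P > 0 fixes V* = (predator death rate)/(VP coefficient) — independent of the other coefficients.
With the change, V* = 0.245/0.00175 = 140; it rises from 117.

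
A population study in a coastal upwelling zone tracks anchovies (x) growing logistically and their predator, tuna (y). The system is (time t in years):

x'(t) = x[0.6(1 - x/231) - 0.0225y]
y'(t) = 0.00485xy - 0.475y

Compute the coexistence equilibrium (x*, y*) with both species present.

x* ≈ 97.9, y* ≈ 15.4

From dy/dt = 0 with y > 0: 0.00485x* = 0.475, so x* = 97.9.
Substitute into dx/dt = 0: 0.6(1 - 97.9/231) = 0.0225y*.
The bracket is 0.576, giving y* = 0.346/0.0225 = 15.4.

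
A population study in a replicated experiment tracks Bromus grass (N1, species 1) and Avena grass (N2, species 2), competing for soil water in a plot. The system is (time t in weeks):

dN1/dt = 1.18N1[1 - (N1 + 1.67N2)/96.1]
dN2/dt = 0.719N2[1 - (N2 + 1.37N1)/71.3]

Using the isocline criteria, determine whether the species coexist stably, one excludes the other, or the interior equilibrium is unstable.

unstable coexistence (outcome depends on initial conditions)

Compare the nullcline intercepts: K1/α12 = 96.1/1.67 = 57.5 < K2 = 71.3; K2/α21 = 71.3/1.37 = 52 < K1 = 96.1.
Since both are reversed, neither can invade when rare; the interior point is a saddle.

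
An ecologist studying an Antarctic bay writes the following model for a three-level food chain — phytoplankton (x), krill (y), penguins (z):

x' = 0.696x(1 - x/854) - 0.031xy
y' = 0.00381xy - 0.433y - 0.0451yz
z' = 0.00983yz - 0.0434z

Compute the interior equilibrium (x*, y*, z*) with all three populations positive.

x* ≈ 686, y* ≈ 4.42, z* ≈ 48.4

From dz/dt = 0: 0.00983y* = 0.0434, so y* = 4.42.
From dx/dt = 0: 0.696(1 - x*/854) = 0.031·4.42, giving x* = 854·(1 - 0.197) = 686.
From dy/dt = 0: 0.00381·686 - 0.433 = 0.0451z*, so z* = 2.18/0.0451 = 48.4.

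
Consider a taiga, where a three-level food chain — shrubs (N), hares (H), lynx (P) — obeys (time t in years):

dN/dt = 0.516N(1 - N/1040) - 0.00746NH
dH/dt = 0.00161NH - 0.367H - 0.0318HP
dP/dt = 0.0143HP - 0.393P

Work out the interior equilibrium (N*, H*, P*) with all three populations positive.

From dP/dt = 0: 0.0143H* = 0.393, so H* = 27.5.
From dN/dt = 0: 0.516(1 - N*/1040) = 0.00746·27.5, giving N* = 1040·(1 - 0.397) = 627.
From dH/dt = 0: 0.00161·627 - 0.367 = 0.0318P*, so P* = 0.642/0.0318 = 20.2.

N* ≈ 627, H* ≈ 27.5, P* ≈ 20.2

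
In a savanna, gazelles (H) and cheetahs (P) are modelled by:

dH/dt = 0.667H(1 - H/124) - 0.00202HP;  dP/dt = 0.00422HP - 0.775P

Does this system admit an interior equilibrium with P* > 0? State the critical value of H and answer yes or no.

Threshold H = 184; K < 184, so no, the predator goes extinct.

The predator equation gives dP/dt > 0 only when H > 0.775/0.00422 = 184.
Without the predator, H → K = 124. Since 124 < 184, the predator cannot invade.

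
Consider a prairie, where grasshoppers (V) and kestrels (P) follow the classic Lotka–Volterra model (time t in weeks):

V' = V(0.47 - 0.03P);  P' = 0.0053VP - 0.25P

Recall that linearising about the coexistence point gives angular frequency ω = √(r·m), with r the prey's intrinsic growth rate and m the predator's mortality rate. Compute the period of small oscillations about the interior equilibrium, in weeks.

T ≈ 18.3 weeks

Here r = 0.47 and m = 0.25, so r·m = 0.117.
ω = √0.117 = 0.343 per week, hence T = 2π/ω ≈ 18.3 weeks.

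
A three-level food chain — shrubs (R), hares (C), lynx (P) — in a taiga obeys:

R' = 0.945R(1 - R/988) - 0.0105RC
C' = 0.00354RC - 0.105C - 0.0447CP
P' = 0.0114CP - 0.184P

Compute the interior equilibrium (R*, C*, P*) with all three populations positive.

R* ≈ 811, C* ≈ 16.1, P* ≈ 61.9

From dP/dt = 0: 0.0114C* = 0.184, so C* = 16.1.
From dR/dt = 0: 0.945(1 - R*/988) = 0.0105·16.1, giving R* = 988·(1 - 0.179) = 811.
From dC/dt = 0: 0.00354·811 - 0.105 = 0.0447P*, so P* = 2.77/0.0447 = 61.9.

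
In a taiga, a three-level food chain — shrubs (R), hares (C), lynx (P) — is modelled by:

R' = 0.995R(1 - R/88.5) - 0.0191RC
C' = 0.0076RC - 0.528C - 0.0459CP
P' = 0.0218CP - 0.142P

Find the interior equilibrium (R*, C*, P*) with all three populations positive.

From dP/dt = 0: 0.0218C* = 0.142, so C* = 6.51.
From dR/dt = 0: 0.995(1 - R*/88.5) = 0.0191·6.51, giving R* = 88.5·(1 - 0.125) = 77.4.
From dC/dt = 0: 0.0076·77.4 - 0.528 = 0.0459P*, so P* = 0.0605/0.0459 = 1.32.

R* ≈ 77.4, C* ≈ 6.51, P* ≈ 1.32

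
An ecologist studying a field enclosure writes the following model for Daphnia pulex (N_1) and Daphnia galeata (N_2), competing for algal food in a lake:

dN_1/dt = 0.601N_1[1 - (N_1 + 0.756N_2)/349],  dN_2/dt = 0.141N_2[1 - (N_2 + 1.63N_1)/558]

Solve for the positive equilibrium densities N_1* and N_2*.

Setting both brackets to zero gives the nullclines N_1 + 0.756N_2 = 349 and 1.63N_1 + N_2 = 558.
Substituting N_2 = 558 - 1.63N_1 into the first: N_1(1 - 0.756·1.63) = 349 - 0.756·558.
So N_1* = -72.8/-0.232 = 314, and then N_2* = 558 - 1.63·314 = 46.8.

N_1* ≈ 314, N_2* ≈ 46.8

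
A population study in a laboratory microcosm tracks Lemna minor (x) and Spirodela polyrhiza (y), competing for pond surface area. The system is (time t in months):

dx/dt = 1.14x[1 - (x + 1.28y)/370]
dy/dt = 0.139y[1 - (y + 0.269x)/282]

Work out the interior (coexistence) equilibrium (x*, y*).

x* ≈ 13.8, y* ≈ 278

Setting both brackets to zero gives the nullclines x + 1.28y = 370 and 0.269x + y = 282.
Substituting y = 282 - 0.269x into the first: x(1 - 1.28·0.269) = 370 - 1.28·282.
So x* = 9.04/0.656 = 13.8, and then y* = 282 - 0.269·13.8 = 278.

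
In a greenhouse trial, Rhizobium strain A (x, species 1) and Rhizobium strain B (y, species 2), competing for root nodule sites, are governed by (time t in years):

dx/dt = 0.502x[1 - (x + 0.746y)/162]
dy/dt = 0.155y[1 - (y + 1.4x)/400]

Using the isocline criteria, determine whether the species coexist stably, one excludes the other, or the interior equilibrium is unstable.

species 2 excludes species 1

Compare the nullcline intercepts: K1/α12 = 162/0.746 = 217 < K2 = 400; K2/α21 = 400/1.4 = 286 > K1 = 162.
Since the inequalities point opposite ways, species 2 can invade but species 1 cannot.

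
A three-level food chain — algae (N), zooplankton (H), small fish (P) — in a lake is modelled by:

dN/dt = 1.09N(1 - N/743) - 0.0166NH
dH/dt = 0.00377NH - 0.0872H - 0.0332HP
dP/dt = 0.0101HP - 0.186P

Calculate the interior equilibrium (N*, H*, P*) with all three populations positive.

From dP/dt = 0: 0.0101H* = 0.186, so H* = 18.4.
From dN/dt = 0: 1.09(1 - N*/743) = 0.0166·18.4, giving N* = 743·(1 - 0.28) = 535.
From dH/dt = 0: 0.00377·535 - 0.0872 = 0.0332P*, so P* = 1.93/0.0332 = 58.1.

N* ≈ 535, H* ≈ 18.4, P* ≈ 58.1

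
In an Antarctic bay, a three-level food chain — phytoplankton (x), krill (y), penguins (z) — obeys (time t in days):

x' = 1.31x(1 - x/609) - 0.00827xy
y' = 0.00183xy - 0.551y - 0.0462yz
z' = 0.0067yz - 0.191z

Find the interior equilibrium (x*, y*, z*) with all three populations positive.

x* ≈ 499, y* ≈ 28.5, z* ≈ 7.86

From dz/dt = 0: 0.0067y* = 0.191, so y* = 28.5.
From dx/dt = 0: 1.31(1 - x*/609) = 0.00827·28.5, giving x* = 609·(1 - 0.18) = 499.
From dy/dt = 0: 0.00183·499 - 0.551 = 0.0462z*, so z* = 0.363/0.0462 = 7.86.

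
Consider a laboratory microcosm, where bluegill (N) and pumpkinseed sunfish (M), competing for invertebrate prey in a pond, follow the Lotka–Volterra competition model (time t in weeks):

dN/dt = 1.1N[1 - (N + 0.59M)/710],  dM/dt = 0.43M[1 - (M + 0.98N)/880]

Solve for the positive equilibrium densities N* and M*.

Setting both brackets to zero gives the nullclines N + 0.59M = 710 and 0.98N + M = 880.
Substituting M = 880 - 0.98N into the first: N(1 - 0.59·0.98) = 710 - 0.59·880.
So N* = 191/0.422 = 452, and then M* = 880 - 0.98·452 = 437.

N* ≈ 452, M* ≈ 437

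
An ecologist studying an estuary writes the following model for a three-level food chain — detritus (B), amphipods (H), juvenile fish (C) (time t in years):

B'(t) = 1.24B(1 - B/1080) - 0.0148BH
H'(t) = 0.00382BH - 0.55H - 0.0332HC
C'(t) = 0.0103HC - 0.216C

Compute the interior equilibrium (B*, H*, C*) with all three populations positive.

From dC/dt = 0: 0.0103H* = 0.216, so H* = 21.
From dB/dt = 0: 1.24(1 - B*/1080) = 0.0148·21, giving B* = 1080·(1 - 0.25) = 810.
From dH/dt = 0: 0.00382·810 - 0.55 = 0.0332C*, so C* = 2.54/0.0332 = 76.6.

B* ≈ 810, H* ≈ 21, C* ≈ 76.6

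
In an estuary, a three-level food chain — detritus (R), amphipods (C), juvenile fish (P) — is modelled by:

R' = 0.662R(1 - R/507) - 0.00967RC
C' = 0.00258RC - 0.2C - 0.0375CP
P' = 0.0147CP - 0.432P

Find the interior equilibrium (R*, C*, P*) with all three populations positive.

From dP/dt = 0: 0.0147C* = 0.432, so C* = 29.4.
From dR/dt = 0: 0.662(1 - R*/507) = 0.00967·29.4, giving R* = 507·(1 - 0.429) = 289.
From dC/dt = 0: 0.00258·289 - 0.2 = 0.0375P*, so P* = 0.547/0.0375 = 14.6.

R* ≈ 289, C* ≈ 29.4, P* ≈ 14.6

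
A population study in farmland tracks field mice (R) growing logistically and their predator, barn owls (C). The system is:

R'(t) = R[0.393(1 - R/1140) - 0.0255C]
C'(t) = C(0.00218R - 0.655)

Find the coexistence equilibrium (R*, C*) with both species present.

R* ≈ 300, C* ≈ 11.3

From dC/dt = 0 with C > 0: 0.00218R* = 0.655, so R* = 300.
Substitute into dR/dt = 0: 0.393(1 - 300/1140) = 0.0255C*.
The bracket is 0.736, giving C* = 0.289/0.0255 = 11.3.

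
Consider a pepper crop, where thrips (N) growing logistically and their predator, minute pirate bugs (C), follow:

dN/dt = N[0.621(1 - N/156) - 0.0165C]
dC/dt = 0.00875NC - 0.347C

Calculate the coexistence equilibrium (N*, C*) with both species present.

From dC/dt = 0 with C > 0: 0.00875N* = 0.347, so N* = 39.7.
Substitute into dN/dt = 0: 0.621(1 - 39.7/156) = 0.0165C*.
The bracket is 0.746, giving C* = 0.463/0.0165 = 28.1.

N* ≈ 39.7, C* ≈ 28.1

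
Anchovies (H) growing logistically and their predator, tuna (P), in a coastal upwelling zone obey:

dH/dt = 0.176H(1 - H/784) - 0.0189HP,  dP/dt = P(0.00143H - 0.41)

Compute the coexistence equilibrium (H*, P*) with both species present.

From dP/dt = 0 with P > 0: 0.00143H* = 0.41, so H* = 287.
Substitute into dH/dt = 0: 0.176(1 - 287/784) = 0.0189P*.
The bracket is 0.634, giving P* = 0.112/0.0189 = 5.91.

H* ≈ 287, P* ≈ 5.91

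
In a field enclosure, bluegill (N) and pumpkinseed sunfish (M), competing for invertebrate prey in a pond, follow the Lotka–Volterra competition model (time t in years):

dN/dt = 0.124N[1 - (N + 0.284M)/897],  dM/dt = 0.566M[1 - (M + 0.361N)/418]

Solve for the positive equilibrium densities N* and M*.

N* ≈ 867, M* ≈ 105

Setting both brackets to zero gives the nullclines N + 0.284M = 897 and 0.361N + M = 418.
Substituting M = 418 - 0.361N into the first: N(1 - 0.284·0.361) = 897 - 0.284·418.
So N* = 778/0.897 = 867, and then M* = 418 - 0.361·867 = 105.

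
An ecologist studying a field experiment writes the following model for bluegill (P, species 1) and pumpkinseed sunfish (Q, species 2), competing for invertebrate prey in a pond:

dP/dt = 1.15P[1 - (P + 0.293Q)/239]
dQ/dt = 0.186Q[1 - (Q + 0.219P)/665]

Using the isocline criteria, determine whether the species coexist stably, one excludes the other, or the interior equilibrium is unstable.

Compare the nullcline intercepts: K1/α12 = 239/0.293 = 816 > K2 = 665; K2/α21 = 665/0.219 = 3040 > K1 = 239.
Since both inequalities hold, each species can invade when rare, so the interior equilibrium is stable.

stable coexistence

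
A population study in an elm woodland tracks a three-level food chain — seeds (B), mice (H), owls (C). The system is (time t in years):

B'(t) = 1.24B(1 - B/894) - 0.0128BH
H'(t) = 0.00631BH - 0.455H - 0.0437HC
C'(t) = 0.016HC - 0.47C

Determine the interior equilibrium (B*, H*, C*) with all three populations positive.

From dC/dt = 0: 0.016H* = 0.47, so H* = 29.4.
From dB/dt = 0: 1.24(1 - B*/894) = 0.0128·29.4, giving B* = 894·(1 - 0.303) = 623.
From dH/dt = 0: 0.00631·623 - 0.455 = 0.0437C*, so C* = 3.48/0.0437 = 79.5.

B* ≈ 623, H* ≈ 29.4, C* ≈ 79.5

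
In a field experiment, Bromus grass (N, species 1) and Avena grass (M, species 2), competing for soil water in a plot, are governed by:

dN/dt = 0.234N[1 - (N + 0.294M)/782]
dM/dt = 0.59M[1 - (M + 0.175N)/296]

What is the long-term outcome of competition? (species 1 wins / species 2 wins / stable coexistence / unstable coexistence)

stable coexistence

Compare the nullcline intercepts: K1/α12 = 782/0.294 = 2660 > K2 = 296; K2/α21 = 296/0.175 = 1690 > K1 = 782.
Since both inequalities hold, each species can invade when rare, so the interior equilibrium is stable.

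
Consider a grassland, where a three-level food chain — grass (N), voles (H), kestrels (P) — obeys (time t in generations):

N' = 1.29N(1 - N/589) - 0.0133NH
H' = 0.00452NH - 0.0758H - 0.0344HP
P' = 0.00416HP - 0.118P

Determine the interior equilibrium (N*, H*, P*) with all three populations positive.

From dP/dt = 0: 0.00416H* = 0.118, so H* = 28.4.
From dN/dt = 0: 1.29(1 - N*/589) = 0.0133·28.4, giving N* = 589·(1 - 0.292) = 417.
From dH/dt = 0: 0.00452·417 - 0.0758 = 0.0344P*, so P* = 1.81/0.0344 = 52.6.

N* ≈ 417, H* ≈ 28.4, P* ≈ 52.6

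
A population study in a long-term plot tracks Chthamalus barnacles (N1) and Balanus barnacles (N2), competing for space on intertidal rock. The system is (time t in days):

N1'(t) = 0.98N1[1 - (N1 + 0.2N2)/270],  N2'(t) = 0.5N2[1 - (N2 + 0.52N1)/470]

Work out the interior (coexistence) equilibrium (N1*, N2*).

Setting both brackets to zero gives the nullclines N1 + 0.2N2 = 270 and 0.52N1 + N2 = 470.
Substituting N2 = 470 - 0.52N1 into the first: N1(1 - 0.2·0.52) = 270 - 0.2·470.
So N1* = 176/0.896 = 196, and then N2* = 470 - 0.52·196 = 368.

N1* ≈ 196, N2* ≈ 368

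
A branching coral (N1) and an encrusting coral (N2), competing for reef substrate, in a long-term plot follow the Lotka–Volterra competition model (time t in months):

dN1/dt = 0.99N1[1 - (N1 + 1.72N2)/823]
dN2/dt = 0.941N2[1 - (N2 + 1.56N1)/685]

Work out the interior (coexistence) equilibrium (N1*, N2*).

Setting both brackets to zero gives the nullclines N1 + 1.72N2 = 823 and 1.56N1 + N2 = 685.
Substituting N2 = 685 - 1.56N1 into the first: N1(1 - 1.72·1.56) = 823 - 1.72·685.
So N1* = -355/-1.68 = 211, and then N2* = 685 - 1.56·211 = 356.

N1* ≈ 211, N2* ≈ 356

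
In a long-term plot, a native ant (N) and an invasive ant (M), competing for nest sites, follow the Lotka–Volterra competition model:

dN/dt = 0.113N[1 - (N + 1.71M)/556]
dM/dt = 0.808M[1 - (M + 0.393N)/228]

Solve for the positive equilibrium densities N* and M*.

N* ≈ 507, M* ≈ 28.9

Setting both brackets to zero gives the nullclines N + 1.71M = 556 and 0.393N + M = 228.
Substituting M = 228 - 0.393N into the first: N(1 - 1.71·0.393) = 556 - 1.71·228.
So N* = 166/0.328 = 507, and then M* = 228 - 0.393·507 = 28.9.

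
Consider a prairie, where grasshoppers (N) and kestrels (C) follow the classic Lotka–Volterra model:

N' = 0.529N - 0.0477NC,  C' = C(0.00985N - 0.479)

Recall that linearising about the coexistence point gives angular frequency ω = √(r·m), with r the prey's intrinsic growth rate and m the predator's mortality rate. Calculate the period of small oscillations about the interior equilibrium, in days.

Here r = 0.529 and m = 0.479, so r·m = 0.253.
ω = √0.253 = 0.503 per day, hence T = 2π/ω ≈ 12.5 days.

T ≈ 12.5 days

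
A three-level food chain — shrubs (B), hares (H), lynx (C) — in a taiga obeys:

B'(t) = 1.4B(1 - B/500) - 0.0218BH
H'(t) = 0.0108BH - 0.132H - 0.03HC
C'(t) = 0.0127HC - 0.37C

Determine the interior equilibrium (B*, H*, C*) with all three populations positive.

From dC/dt = 0: 0.0127H* = 0.37, so H* = 29.1.
From dB/dt = 0: 1.4(1 - B*/500) = 0.0218·29.1, giving B* = 500·(1 - 0.454) = 273.
From dH/dt = 0: 0.0108·273 - 0.132 = 0.03C*, so C* = 2.82/0.03 = 93.9.

B* ≈ 273, H* ≈ 29.1, C* ≈ 93.9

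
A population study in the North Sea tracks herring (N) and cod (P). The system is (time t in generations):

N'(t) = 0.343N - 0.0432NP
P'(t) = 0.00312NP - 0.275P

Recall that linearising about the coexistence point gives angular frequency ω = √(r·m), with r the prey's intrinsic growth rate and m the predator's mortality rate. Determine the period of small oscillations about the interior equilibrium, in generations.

T ≈ 20.5 generations

Here r = 0.343 and m = 0.275, so r·m = 0.0943.
ω = √0.0943 = 0.307 per generation, hence T = 2π/ω ≈ 20.5 generations.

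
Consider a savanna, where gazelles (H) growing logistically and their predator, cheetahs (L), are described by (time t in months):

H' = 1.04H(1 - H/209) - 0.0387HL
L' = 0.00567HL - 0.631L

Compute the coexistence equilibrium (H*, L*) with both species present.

From dL/dt = 0 with L > 0: 0.00567H* = 0.631, so H* = 111.
Substitute into dH/dt = 0: 1.04(1 - 111/209) = 0.0387L*.
The bracket is 0.468, giving L* = 0.486/0.0387 = 12.6.

H* ≈ 111, L* ≈ 12.6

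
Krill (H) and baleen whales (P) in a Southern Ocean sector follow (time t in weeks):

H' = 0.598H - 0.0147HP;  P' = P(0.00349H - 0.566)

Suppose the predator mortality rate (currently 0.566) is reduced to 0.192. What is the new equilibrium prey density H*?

H* ≈ 55

At the interior fixed point, setting dP/dt = 0 with P > 0 fixes H* = (predator death rate)/(HP coefficient) — independent of the other coefficients.
With the change, H* = 0.192/0.00349 = 55; it falls from 162.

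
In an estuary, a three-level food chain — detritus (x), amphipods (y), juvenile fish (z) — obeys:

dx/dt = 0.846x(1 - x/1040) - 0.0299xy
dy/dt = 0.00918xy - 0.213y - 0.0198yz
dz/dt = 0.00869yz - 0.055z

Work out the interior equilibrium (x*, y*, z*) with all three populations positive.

x* ≈ 807, y* ≈ 6.33, z* ≈ 364

From dz/dt = 0: 0.00869y* = 0.055, so y* = 6.33.
From dx/dt = 0: 0.846(1 - x*/1040) = 0.0299·6.33, giving x* = 1040·(1 - 0.224) = 807.
From dy/dt = 0: 0.00918·807 - 0.213 = 0.0198z*, so z* = 7.2/0.0198 = 364.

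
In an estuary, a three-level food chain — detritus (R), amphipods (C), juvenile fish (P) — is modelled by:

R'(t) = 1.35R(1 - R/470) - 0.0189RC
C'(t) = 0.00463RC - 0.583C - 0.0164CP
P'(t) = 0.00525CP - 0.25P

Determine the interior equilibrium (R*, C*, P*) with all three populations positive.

From dP/dt = 0: 0.00525C* = 0.25, so C* = 47.6.
From dR/dt = 0: 1.35(1 - R*/470) = 0.0189·47.6, giving R* = 470·(1 - 0.667) = 157.
From dC/dt = 0: 0.00463·157 - 0.583 = 0.0164P*, so P* = 0.142/0.0164 = 8.68.

R* ≈ 157, C* ≈ 47.6, P* ≈ 8.68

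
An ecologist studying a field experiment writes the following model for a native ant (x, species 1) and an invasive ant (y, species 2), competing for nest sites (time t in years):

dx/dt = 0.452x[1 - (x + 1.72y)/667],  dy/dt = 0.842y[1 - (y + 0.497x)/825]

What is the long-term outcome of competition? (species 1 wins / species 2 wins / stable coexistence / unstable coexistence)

Compare the nullcline intercepts: K1/α12 = 667/1.72 = 388 < K2 = 825; K2/α21 = 825/0.497 = 1660 > K1 = 667.
Since the inequalities point opposite ways, species 2 can invade but species 1 cannot.

species 2 excludes species 1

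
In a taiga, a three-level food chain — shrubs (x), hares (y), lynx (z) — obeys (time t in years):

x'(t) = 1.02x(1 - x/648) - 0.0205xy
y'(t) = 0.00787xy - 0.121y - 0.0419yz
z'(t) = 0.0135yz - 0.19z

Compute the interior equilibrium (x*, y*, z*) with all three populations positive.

x* ≈ 465, y* ≈ 14.1, z* ≈ 84.4

From dz/dt = 0: 0.0135y* = 0.19, so y* = 14.1.
From dx/dt = 0: 1.02(1 - x*/648) = 0.0205·14.1, giving x* = 648·(1 - 0.283) = 465.
From dy/dt = 0: 0.00787·465 - 0.121 = 0.0419z*, so z* = 3.54/0.0419 = 84.4.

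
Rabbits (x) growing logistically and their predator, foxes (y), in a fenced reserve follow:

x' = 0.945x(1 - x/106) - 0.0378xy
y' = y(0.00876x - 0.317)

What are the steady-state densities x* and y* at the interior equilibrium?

x* ≈ 36.2, y* ≈ 16.5

From dy/dt = 0 with y > 0: 0.00876x* = 0.317, so x* = 36.2.
Substitute into dx/dt = 0: 0.945(1 - 36.2/106) = 0.0378y*.
The bracket is 0.659, giving y* = 0.622/0.0378 = 16.5.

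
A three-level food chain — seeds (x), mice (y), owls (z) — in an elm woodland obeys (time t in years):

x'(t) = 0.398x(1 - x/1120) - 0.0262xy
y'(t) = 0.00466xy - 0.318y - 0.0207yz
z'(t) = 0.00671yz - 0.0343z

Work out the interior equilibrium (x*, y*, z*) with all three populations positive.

From dz/dt = 0: 0.00671y* = 0.0343, so y* = 5.11.
From dx/dt = 0: 0.398(1 - x*/1120) = 0.0262·5.11, giving x* = 1120·(1 - 0.337) = 743.
From dy/dt = 0: 0.00466·743 - 0.318 = 0.0207z*, so z* = 3.14/0.0207 = 152.

x* ≈ 743, y* ≈ 5.11, z* ≈ 152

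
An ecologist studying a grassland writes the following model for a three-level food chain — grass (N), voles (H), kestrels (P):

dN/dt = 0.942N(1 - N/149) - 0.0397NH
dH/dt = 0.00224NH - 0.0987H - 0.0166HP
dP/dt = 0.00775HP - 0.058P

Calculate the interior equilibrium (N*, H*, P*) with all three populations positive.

From dP/dt = 0: 0.00775H* = 0.058, so H* = 7.48.
From dN/dt = 0: 0.942(1 - N*/149) = 0.0397·7.48, giving N* = 149·(1 - 0.315) = 102.
From dH/dt = 0: 0.00224·102 - 0.0987 = 0.0166P*, so P* = 0.13/0.0166 = 7.82.

N* ≈ 102, H* ≈ 7.48, P* ≈ 7.82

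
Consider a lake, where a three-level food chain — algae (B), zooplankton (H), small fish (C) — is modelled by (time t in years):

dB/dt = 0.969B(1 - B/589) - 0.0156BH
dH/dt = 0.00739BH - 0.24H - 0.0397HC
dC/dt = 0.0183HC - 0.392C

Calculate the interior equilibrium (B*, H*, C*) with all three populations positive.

From dC/dt = 0: 0.0183H* = 0.392, so H* = 21.4.
From dB/dt = 0: 0.969(1 - B*/589) = 0.0156·21.4, giving B* = 589·(1 - 0.345) = 386.
From dH/dt = 0: 0.00739·386 - 0.24 = 0.0397C*, so C* = 2.61/0.0397 = 65.8.

B* ≈ 386, H* ≈ 21.4, C* ≈ 65.8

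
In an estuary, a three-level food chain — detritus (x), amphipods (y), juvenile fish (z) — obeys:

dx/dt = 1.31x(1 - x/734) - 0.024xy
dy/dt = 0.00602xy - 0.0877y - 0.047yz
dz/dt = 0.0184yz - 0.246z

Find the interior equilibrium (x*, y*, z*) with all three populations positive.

From dz/dt = 0: 0.0184y* = 0.246, so y* = 13.4.
From dx/dt = 0: 1.31(1 - x*/734) = 0.024·13.4, giving x* = 734·(1 - 0.245) = 554.
From dy/dt = 0: 0.00602·554 - 0.0877 = 0.047z*, so z* = 3.25/0.047 = 69.1.

x* ≈ 554, y* ≈ 13.4, z* ≈ 69.1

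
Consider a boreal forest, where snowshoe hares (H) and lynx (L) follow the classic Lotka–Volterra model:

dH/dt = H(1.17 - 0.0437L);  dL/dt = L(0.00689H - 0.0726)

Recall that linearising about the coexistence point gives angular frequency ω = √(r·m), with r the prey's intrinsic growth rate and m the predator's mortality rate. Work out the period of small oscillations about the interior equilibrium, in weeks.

Here r = 1.17 and m = 0.0726, so r·m = 0.0849.
ω = √0.0849 = 0.291 per week, hence T = 2π/ω ≈ 21.6 weeks.

T ≈ 21.6 weeks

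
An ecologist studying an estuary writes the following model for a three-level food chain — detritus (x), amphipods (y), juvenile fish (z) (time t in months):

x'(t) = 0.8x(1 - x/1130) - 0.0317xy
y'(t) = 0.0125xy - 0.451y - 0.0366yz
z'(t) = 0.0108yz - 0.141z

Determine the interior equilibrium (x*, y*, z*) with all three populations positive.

From dz/dt = 0: 0.0108y* = 0.141, so y* = 13.1.
From dx/dt = 0: 0.8(1 - x*/1130) = 0.0317·13.1, giving x* = 1130·(1 - 0.517) = 545.
From dy/dt = 0: 0.0125·545 - 0.451 = 0.0366z*, so z* = 6.37/0.0366 = 174.

x* ≈ 545, y* ≈ 13.1, z* ≈ 174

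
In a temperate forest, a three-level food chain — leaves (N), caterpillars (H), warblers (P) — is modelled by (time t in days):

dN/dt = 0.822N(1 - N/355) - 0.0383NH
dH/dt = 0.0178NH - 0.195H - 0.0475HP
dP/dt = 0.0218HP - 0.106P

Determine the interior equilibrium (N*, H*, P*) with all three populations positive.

From dP/dt = 0: 0.0218H* = 0.106, so H* = 4.86.
From dN/dt = 0: 0.822(1 - N*/355) = 0.0383·4.86, giving N* = 355·(1 - 0.227) = 275.
From dH/dt = 0: 0.0178·275 - 0.195 = 0.0475P*, so P* = 4.69/0.0475 = 98.8.

N* ≈ 275, H* ≈ 4.86, P* ≈ 98.8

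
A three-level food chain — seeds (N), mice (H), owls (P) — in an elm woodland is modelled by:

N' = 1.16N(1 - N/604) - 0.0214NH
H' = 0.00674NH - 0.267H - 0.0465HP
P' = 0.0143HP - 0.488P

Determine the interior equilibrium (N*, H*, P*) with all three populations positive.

N* ≈ 224, H* ≈ 34.1, P* ≈ 26.7

From dP/dt = 0: 0.0143H* = 0.488, so H* = 34.1.
From dN/dt = 0: 1.16(1 - N*/604) = 0.0214·34.1, giving N* = 604·(1 - 0.63) = 224.
From dH/dt = 0: 0.00674·224 - 0.267 = 0.0465P*, so P* = 1.24/0.0465 = 26.7.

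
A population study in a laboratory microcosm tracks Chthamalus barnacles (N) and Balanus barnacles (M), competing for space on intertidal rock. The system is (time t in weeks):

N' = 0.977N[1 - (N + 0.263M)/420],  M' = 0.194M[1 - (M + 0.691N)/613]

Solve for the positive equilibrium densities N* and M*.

N* ≈ 316, M* ≈ 394

Setting both brackets to zero gives the nullclines N + 0.263M = 420 and 0.691N + M = 613.
Substituting M = 613 - 0.691N into the first: N(1 - 0.263·0.691) = 420 - 0.263·613.
So N* = 259/0.818 = 316, and then M* = 613 - 0.691·316 = 394.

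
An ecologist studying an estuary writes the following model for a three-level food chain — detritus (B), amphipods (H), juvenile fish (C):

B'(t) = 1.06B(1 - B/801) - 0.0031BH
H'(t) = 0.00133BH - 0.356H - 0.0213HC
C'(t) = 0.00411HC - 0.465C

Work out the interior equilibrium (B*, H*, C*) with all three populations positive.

From dC/dt = 0: 0.00411H* = 0.465, so H* = 113.
From dB/dt = 0: 1.06(1 - B*/801) = 0.0031·113, giving B* = 801·(1 - 0.331) = 536.
From dH/dt = 0: 0.00133·536 - 0.356 = 0.0213C*, so C* = 0.357/0.0213 = 16.8.

B* ≈ 536, H* ≈ 113, C* ≈ 16.8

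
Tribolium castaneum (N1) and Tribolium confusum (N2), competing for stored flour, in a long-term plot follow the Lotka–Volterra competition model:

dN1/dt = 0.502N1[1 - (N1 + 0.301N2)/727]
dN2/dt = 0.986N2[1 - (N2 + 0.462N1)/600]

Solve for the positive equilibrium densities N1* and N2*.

Setting both brackets to zero gives the nullclines N1 + 0.301N2 = 727 and 0.462N1 + N2 = 600.
Substituting N2 = 600 - 0.462N1 into the first: N1(1 - 0.301·0.462) = 727 - 0.301·600.
So N1* = 546/0.861 = 635, and then N2* = 600 - 0.462·635 = 307.

N1* ≈ 635, N2* ≈ 307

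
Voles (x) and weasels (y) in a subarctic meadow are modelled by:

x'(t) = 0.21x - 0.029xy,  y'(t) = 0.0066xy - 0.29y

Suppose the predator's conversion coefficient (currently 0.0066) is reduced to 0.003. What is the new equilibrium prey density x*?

At the interior fixed point, setting dy/dt = 0 with y > 0 fixes x* = (predator death rate)/(xy coefficient) — independent of the other coefficients.
With the change, x* = 0.29/0.003 = 96.7; it rises from 43.9.

x* ≈ 96.7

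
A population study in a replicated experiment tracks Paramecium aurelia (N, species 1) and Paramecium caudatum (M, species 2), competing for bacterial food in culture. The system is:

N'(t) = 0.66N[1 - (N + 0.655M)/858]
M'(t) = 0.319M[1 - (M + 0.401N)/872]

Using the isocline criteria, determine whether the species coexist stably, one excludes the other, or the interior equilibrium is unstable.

Compare the nullcline intercepts: K1/α12 = 858/0.655 = 1310 > K2 = 872; K2/α21 = 872/0.401 = 2170 > K1 = 858.
Since both inequalities hold, each species can invade when rare, so the interior equilibrium is stable.

stable coexistence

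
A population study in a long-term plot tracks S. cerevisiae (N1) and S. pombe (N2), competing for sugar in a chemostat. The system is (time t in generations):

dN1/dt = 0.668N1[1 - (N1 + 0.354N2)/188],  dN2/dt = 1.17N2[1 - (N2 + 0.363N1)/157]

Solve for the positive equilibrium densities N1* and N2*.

N1* ≈ 152, N2* ≈ 102

Setting both brackets to zero gives the nullclines N1 + 0.354N2 = 188 and 0.363N1 + N2 = 157.
Substituting N2 = 157 - 0.363N1 into the first: N1(1 - 0.354·0.363) = 188 - 0.354·157.
So N1* = 132/0.871 = 152, and then N2* = 157 - 0.363·152 = 102.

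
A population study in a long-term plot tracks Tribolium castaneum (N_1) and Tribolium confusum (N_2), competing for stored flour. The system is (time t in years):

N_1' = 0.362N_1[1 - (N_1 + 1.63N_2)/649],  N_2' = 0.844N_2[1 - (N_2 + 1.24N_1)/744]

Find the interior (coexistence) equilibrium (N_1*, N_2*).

Setting both brackets to zero gives the nullclines N_1 + 1.63N_2 = 649 and 1.24N_1 + N_2 = 744.
Substituting N_2 = 744 - 1.24N_1 into the first: N_1(1 - 1.63·1.24) = 649 - 1.63·744.
So N_1* = -564/-1.02 = 552, and then N_2* = 744 - 1.24·552 = 59.5.

N_1* ≈ 552, N_2* ≈ 59.5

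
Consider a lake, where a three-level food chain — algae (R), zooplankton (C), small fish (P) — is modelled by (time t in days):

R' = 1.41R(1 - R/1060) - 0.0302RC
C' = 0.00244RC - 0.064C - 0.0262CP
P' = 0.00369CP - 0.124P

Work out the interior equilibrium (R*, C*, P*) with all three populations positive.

From dP/dt = 0: 0.00369C* = 0.124, so C* = 33.6.
From dR/dt = 0: 1.41(1 - R*/1060) = 0.0302·33.6, giving R* = 1060·(1 - 0.72) = 297.
From dC/dt = 0: 0.00244·297 - 0.064 = 0.0262P*, so P* = 0.661/0.0262 = 25.2.

R* ≈ 297, C* ≈ 33.6, P* ≈ 25.2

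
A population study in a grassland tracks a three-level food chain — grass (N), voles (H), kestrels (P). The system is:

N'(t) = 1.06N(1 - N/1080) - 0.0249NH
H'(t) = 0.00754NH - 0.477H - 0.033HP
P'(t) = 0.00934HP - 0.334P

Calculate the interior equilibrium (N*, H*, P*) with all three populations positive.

N* ≈ 173, H* ≈ 35.8, P* ≈ 25

From dP/dt = 0: 0.00934H* = 0.334, so H* = 35.8.
From dN/dt = 0: 1.06(1 - N*/1080) = 0.0249·35.8, giving N* = 1080·(1 - 0.84) = 173.
From dH/dt = 0: 0.00754·173 - 0.477 = 0.033P*, so P* = 0.826/0.033 = 25.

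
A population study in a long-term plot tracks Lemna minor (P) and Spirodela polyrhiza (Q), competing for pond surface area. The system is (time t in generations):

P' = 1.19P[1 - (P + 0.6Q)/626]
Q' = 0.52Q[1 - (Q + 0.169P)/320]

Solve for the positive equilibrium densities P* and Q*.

Setting both brackets to zero gives the nullclines P + 0.6Q = 626 and 0.169P + Q = 320.
Substituting Q = 320 - 0.169P into the first: P(1 - 0.6·0.169) = 626 - 0.6·320.
So P* = 434/0.899 = 483, and then Q* = 320 - 0.169·483 = 238.

P* ≈ 483, Q* ≈ 238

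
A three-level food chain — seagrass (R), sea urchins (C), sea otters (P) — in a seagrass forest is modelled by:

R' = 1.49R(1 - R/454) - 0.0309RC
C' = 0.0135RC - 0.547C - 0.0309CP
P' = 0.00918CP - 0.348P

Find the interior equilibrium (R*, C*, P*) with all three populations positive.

From dP/dt = 0: 0.00918C* = 0.348, so C* = 37.9.
From dR/dt = 0: 1.49(1 - R*/454) = 0.0309·37.9, giving R* = 454·(1 - 0.786) = 97.1.
From dC/dt = 0: 0.0135·97.1 - 0.547 = 0.0309P*, so P* = 0.764/0.0309 = 24.7.

R* ≈ 97.1, C* ≈ 37.9, P* ≈ 24.7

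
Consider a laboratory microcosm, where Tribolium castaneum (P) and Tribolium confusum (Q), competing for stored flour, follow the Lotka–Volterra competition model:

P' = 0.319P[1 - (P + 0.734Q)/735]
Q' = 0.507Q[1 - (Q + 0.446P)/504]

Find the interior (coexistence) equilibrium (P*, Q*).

P* ≈ 543, Q* ≈ 262

Setting both brackets to zero gives the nullclines P + 0.734Q = 735 and 0.446P + Q = 504.
Substituting Q = 504 - 0.446P into the first: P(1 - 0.734·0.446) = 735 - 0.734·504.
So P* = 365/0.673 = 543, and then Q* = 504 - 0.446·543 = 262.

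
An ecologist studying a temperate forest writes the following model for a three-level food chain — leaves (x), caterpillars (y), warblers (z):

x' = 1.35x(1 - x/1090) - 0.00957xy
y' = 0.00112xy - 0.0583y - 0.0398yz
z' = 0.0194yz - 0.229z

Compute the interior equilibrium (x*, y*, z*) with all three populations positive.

From dz/dt = 0: 0.0194y* = 0.229, so y* = 11.8.
From dx/dt = 0: 1.35(1 - x*/1090) = 0.00957·11.8, giving x* = 1090·(1 - 0.0837) = 999.
From dy/dt = 0: 0.00112·999 - 0.0583 = 0.0398z*, so z* = 1.06/0.0398 = 26.6.

x* ≈ 999, y* ≈ 11.8, z* ≈ 26.6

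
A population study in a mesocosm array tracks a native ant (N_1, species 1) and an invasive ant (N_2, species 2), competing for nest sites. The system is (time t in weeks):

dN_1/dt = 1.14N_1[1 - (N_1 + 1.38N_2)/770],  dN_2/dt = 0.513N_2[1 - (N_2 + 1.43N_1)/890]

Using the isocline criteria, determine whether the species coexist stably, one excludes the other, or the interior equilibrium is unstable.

Compare the nullcline intercepts: K1/α12 = 770/1.38 = 558 < K2 = 890; K2/α21 = 890/1.43 = 622 < K1 = 770.
Since both are reversed, neither can invade when rare; the interior point is a saddle.

unstable coexistence (outcome depends on initial conditions)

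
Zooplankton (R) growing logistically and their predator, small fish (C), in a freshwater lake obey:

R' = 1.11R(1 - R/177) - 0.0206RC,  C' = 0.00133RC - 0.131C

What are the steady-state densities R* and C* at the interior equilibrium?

R* ≈ 98.5, C* ≈ 23.9

From dC/dt = 0 with C > 0: 0.00133R* = 0.131, so R* = 98.5.
Substitute into dR/dt = 0: 1.11(1 - 98.5/177) = 0.0206C*.
The bracket is 0.444, giving C* = 0.492/0.0206 = 23.9.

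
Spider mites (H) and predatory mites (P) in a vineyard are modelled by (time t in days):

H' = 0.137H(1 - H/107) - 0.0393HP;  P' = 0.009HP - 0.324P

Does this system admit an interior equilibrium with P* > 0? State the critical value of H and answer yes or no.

The predator equation gives dP/dt > 0 only when H > 0.324/0.009 = 36.
Without the predator, H → K = 107. Since 107 > 36, the predator can invade and persist.

Threshold H = 36; K > 36, so yes, the predator persists.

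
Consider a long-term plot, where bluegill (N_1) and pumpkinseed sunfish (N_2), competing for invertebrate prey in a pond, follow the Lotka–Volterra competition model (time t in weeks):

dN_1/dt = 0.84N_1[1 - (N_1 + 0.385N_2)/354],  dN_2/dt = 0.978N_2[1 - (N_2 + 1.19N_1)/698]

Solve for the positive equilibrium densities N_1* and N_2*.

N_1* ≈ 157, N_2* ≈ 511

Setting both brackets to zero gives the nullclines N_1 + 0.385N_2 = 354 and 1.19N_1 + N_2 = 698.
Substituting N_2 = 698 - 1.19N_1 into the first: N_1(1 - 0.385·1.19) = 354 - 0.385·698.
So N_1* = 85.3/0.542 = 157, and then N_2* = 698 - 1.19·157 = 511.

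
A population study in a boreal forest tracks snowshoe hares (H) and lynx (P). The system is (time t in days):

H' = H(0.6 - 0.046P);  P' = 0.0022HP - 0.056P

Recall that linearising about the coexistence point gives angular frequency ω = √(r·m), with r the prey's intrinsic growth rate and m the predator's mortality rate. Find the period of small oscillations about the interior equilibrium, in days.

T ≈ 34.3 days

Here r = 0.6 and m = 0.056, so r·m = 0.0336.
ω = √0.0336 = 0.183 per day, hence T = 2π/ω ≈ 34.3 days.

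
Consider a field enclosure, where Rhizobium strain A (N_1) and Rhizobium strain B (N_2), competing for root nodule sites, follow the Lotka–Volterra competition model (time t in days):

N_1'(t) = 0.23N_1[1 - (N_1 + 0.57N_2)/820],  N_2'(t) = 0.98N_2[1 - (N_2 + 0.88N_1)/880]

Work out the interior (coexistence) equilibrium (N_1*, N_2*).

Setting both brackets to zero gives the nullclines N_1 + 0.57N_2 = 820 and 0.88N_1 + N_2 = 880.
Substituting N_2 = 880 - 0.88N_1 into the first: N_1(1 - 0.57·0.88) = 820 - 0.57·880.
So N_1* = 318/0.498 = 639, and then N_2* = 880 - 0.88·639 = 318.

N_1* ≈ 639, N_2* ≈ 318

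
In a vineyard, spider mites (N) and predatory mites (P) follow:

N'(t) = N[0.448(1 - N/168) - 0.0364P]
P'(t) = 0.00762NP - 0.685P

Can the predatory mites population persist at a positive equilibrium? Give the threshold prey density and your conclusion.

Threshold N = 89.9; K > 89.9, so yes, the predator persists.

The predator equation gives dP/dt > 0 only when N > 0.685/0.00762 = 89.9.
Without the predator, N → K = 168. Since 168 > 89.9, the predator can invade and persist.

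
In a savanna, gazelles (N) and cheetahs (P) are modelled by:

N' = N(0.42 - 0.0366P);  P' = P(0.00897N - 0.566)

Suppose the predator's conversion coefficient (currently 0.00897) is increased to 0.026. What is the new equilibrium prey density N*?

N* ≈ 21.8

At the interior fixed point, setting dP/dt = 0 with P > 0 fixes N* = (predator death rate)/(NP coefficient) — independent of the other coefficients.
With the change, N* = 0.566/0.026 = 21.8; it falls from 63.1.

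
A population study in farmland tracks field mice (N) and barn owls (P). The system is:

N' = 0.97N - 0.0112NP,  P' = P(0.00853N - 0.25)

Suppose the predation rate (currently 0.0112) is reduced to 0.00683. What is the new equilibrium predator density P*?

At the interior fixed point, setting dN/dt = 0 with N > 0 fixes P* = (prey growth rate)/(NP coefficient) — independent of the other coefficients.
With the change, P* = 0.97/0.00683 = 142; it rises from 86.6.

P* ≈ 142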